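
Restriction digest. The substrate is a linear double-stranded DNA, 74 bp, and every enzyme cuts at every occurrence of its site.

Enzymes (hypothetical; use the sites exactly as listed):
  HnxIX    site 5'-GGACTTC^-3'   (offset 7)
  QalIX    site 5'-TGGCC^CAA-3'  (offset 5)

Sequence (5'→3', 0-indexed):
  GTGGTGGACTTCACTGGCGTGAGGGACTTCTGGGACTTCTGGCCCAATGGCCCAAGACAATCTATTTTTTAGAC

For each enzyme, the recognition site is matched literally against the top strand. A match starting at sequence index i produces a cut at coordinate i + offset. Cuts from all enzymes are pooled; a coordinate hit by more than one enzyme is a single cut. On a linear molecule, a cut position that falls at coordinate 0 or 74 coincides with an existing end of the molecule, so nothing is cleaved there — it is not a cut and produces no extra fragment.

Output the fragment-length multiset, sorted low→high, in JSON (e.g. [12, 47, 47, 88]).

[5,8,9,12,18,22]

Per-enzyme occurrences:
  HnxIX GGACTTC/7: at [5, 23, 32] ⇒ [12, 30, 39]
  QalIX TGGCCCAA/5: at [39, 47] ⇒ [44, 52]

Pooled cuts: [12, 30, 39, 44, 52]

Fragments:
  [0,12): 12 bp
  [12,30): 18 bp
  [30,39): 9 bp
  [39,44): 5 bp
  [44,52): 8 bp
  [52,74): 22 bp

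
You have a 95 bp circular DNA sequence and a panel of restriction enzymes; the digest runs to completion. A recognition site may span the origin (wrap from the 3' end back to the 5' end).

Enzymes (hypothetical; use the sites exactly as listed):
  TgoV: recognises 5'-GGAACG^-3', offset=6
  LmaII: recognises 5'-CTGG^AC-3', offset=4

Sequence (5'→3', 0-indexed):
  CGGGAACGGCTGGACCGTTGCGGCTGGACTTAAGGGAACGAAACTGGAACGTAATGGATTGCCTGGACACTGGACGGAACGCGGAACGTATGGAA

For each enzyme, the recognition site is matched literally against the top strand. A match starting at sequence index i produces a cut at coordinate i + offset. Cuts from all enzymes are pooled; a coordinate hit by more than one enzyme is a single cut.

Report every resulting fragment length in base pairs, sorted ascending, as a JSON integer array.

[5,6,7,7,8,9,11,13,14,15]

Scan for sites:
  TgoV GGAACG/6: at [2, 34, 45, 75, 82, 91] ⇒ [2, 8, 40, 51, 81, 88]
  LmaII CTGGAC/4: at [9, 23, 62, 69] ⇒ [13, 27, 66, 73]

All cut coordinates (distinct, sorted): [2, 8, 13, 27, 40, 51, 66, 73, 81, 88]

Fragment lengths:
  2→8: 6 bp
  8→13: 5 bp
  13→27: 14 bp
  27→40: 13 bp
  40→51: 11 bp
  51→66: 15 bp
  66→73: 7 bp
  73→81: 8 bp
  81→88: 7 bp
  88→2 (wrap): 95-88+2 = 9 bp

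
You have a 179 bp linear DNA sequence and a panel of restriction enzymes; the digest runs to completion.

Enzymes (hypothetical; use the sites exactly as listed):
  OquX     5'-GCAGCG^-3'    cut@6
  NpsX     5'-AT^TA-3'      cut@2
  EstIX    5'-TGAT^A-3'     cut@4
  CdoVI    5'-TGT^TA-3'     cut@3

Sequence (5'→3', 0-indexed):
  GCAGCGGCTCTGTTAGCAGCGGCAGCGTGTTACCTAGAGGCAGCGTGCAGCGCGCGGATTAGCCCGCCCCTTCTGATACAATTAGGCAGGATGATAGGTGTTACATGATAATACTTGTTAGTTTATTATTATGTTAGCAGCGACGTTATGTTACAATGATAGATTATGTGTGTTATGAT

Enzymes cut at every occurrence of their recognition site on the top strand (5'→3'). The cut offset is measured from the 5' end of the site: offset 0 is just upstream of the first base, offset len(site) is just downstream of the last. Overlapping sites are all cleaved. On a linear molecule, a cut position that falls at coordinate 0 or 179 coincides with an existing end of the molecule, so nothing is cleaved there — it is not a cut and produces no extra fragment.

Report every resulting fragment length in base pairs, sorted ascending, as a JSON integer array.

[3,3,4,5,5,6,6,6,6,7,7,7,8,8,8,8,9,9,9,9,13,15,18]

Site scan:
  OquX GCAGCG/6: at [0, 15, 21, 39, 46, 136] ⇒ [6, 21, 27, 45, 52, 142]
  NpsX ATTA/2: at [57, 80, 124, 127, 162] ⇒ [59, 82, 126, 129, 164]
  EstIX TGATA/4: at [73, 91, 105, 156] ⇒ [77, 95, 109, 160]
  CdoVI TGTTA/3: at [10, 27, 98, 115, 131, 148, 170] ⇒ [13, 30, 101, 118, 134, 151, 173]

All cut coordinates (distinct, sorted): [6, 13, 21, 27, 30, 45, 52, 59, 77, 82, 95, 101, 109, 118, 126, 129, 134, 142, 151, 160, 164, 173]

Fragment lengths:
  [0,6): 6 bp
  [6,13): 7 bp
  [13,21): 8 bp
  [21,27): 6 bp
  [27,30): 3 bp
  [30,45): 15 bp
  [45,52): 7 bp
  [52,59): 7 bp
  [59,77): 18 bp
  [77,82): 5 bp
  [82,95): 13 bp
  [95,101): 6 bp
  [101,109): 8 bp
  [109,118): 9 bp
  [118,126): 8 bp
  [126,129): 3 bp
  [129,134): 5 bp
  [134,142): 8 bp
  [142,151): 9 bp
  [151,160): 9 bp
  [160,164): 4 bp
  [164,173): 9 bp
  [173,179): 6 bp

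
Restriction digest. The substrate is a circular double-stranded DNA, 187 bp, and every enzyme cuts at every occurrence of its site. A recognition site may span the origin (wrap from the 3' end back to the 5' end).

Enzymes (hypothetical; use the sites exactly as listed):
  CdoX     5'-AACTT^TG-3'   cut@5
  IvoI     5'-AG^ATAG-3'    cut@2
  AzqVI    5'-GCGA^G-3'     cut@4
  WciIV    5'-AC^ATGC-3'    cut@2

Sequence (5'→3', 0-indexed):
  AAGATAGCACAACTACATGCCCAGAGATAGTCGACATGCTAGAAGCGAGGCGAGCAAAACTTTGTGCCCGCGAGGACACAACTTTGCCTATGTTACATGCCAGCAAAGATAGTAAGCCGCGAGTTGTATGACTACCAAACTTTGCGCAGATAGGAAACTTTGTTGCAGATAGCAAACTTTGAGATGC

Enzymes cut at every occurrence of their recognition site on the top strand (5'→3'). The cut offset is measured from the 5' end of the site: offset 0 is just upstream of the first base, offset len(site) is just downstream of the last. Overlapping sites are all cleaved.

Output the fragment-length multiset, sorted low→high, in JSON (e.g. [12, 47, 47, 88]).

[5,7,8,9,9,10,11,11,11,11,11,12,12,13,13,14,20]

Scan for sites:
  CdoX AACTTTG/5: at [57, 79, 137, 155, 174] ⇒ [62, 84, 142, 160, 179]
  IvoI AGATAG/2: at [1, 24, 106, 147, 166] ⇒ [3, 26, 108, 149, 168]
  AzqVI GCGAG/4: at [44, 49, 69, 118] ⇒ [48, 53, 73, 122]
  WciIV ACATGC/2: at [14, 33, 94] ⇒ [16, 35, 96]

All cut coordinates (distinct, sorted): [3, 16, 26, 35, 48, 53, 62, 73, 84, 96, 108, 122, 142, 149, 160, 168, 179]

Fragments:
  3→16: 13 bp
  16→26: 10 bp
  26→35: 9 bp
  35→48: 13 bp
  48→53: 5 bp
  53→62: 9 bp
  62→73: 11 bp
  73→84: 11 bp
  84→96: 12 bp
  96→108: 12 bp
  108→122: 14 bp
  122→142: 20 bp
  142→149: 7 bp
  149→160: 11 bp
  160→168: 8 bp
  168→179: 11 bp
  179→3 (wrap): 187-179+3 = 11 bp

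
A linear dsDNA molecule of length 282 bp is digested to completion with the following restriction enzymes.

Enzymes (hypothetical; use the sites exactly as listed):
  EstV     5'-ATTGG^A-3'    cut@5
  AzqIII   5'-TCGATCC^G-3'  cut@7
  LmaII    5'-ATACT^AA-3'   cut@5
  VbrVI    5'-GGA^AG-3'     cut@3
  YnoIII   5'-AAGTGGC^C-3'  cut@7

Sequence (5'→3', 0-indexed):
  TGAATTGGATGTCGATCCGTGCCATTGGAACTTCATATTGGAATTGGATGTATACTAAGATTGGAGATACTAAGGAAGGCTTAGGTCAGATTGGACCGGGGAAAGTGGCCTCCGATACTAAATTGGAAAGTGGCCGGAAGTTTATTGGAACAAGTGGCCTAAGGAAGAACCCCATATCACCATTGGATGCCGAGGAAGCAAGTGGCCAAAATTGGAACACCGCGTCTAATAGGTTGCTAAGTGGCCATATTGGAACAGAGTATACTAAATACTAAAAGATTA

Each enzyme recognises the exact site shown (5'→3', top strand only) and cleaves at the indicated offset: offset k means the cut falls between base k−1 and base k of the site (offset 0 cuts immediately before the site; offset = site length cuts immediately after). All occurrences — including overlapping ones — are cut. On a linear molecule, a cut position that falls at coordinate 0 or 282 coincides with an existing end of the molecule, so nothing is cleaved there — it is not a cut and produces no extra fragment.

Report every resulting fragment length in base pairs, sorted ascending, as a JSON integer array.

[4,5,6,7,7,7,7,8,8,8,8,9,9,9,10,10,10,10,10,10,10,13,13,15,18,21,30]

Scan for sites:
  EstV (ATTGGA, off=5): starts [3, 23, 36, 42, 59, 89, 121, 143, 181, 210, 248] → cuts [8, 28, 41, 47, 64, 94, 126, 148, 186, 215, 253]
  AzqIII (TCGATCCG, off=7): starts [11] → cuts [18]
  LmaII (ATACTAA, off=5): starts [51, 66, 114, 261, 268] → cuts [56, 71, 119, 266, 273]
  VbrVI (GGAAG, off=3): starts [73, 135, 162, 193] → cuts [76, 138, 165, 196]
  YnoIII (AAGTGGCC, off=7): starts [102, 127, 151, 199, 238] → cuts [109, 134, 158, 206, 245]

All cut coordinates (distinct, sorted): [8, 18, 28, 41, 47, 56, 64, 71, 76, 94, 109, 119, 126, 134, 138, 148, 158, 165, 186, 196, 206, 215, 245, 253, 266, 273]

Fragment lengths:
  [0,8): 8 bp
  [8,18): 10 bp
  [18,28): 10 bp
  [28,41): 13 bp
  [41,47): 6 bp
  [47,56): 9 bp
  [56,64): 8 bp
  [64,71): 7 bp
  [71,76): 5 bp
  [76,94): 18 bp
  [94,109): 15 bp
  [109,119): 10 bp
  [119,126): 7 bp
  [126,134): 8 bp
  [134,138): 4 bp
  [138,148): 10 bp
  [148,158): 10 bp
  [158,165): 7 bp
  [165,186): 21 bp
  [186,196): 10 bp
  [196,206): 10 bp
  [206,215): 9 bp
  [215,245): 30 bp
  [245,253): 8 bp
  [253,266): 13 bp
  [266,273): 7 bp
  [273,282): 9 bp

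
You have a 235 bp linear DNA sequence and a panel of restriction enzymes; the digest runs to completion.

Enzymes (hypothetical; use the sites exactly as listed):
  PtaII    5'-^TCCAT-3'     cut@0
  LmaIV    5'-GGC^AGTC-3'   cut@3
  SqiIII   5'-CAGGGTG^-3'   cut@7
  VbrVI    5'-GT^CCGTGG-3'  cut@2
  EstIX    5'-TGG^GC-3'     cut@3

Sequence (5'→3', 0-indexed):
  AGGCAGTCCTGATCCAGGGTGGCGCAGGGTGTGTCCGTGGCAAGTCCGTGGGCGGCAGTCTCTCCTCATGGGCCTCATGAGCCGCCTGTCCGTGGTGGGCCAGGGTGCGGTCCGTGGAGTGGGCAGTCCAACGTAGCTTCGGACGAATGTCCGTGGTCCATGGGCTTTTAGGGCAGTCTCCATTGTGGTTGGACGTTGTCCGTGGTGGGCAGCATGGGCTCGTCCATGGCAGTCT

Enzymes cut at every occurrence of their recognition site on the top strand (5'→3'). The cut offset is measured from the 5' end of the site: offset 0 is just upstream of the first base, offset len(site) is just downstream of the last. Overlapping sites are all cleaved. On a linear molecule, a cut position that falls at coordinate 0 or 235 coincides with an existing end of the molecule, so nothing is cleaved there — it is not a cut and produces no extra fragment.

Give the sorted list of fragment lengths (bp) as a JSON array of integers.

[2,3,4,4,4,5,5,5,6,6,7,8,9,9,9,9,10,11,11,11,15,17,18,21,26]

Per-enzyme occurrences:
  PtaII (TCCAT, off=0): starts [156, 178, 222] → cuts [156, 178, 222]
  LmaIV (GGCAGTC, off=3): starts [1, 53, 121, 171, 227] → cuts [4, 56, 124, 174, 230]
  SqiIII (CAGGGTG, off=7): starts [14, 24, 100] → cuts [21, 31, 107]
  VbrVI (GTCCGTGG, off=2): starts [32, 43, 87, 109, 148, 197] → cuts [34, 45, 89, 111, 150, 199]
  EstIX (TGGGC, off=3): starts [48, 68, 95, 119, 160, 205, 214] → cuts [51, 71, 98, 122, 163, 208, 217]

All cut coordinates (distinct, sorted): [4, 21, 31, 34, 45, 51, 56, 71, 89, 98, 107, 111, 122, 124, 150, 156, 163, 174, 178, 199, 208, 217, 222, 230]

Fragments:
  [0,4): 4 bp
  [4,21): 17 bp
  [21,31): 10 bp
  [31,34): 3 bp
  [34,45): 11 bp
  [45,51): 6 bp
  [51,56): 5 bp
  [56,71): 15 bp
  [71,89): 18 bp
  [89,98): 9 bp
  [98,107): 9 bp
  [107,111): 4 bp
  [111,122): 11 bp
  [122,124): 2 bp
  [124,150): 26 bp
  [150,156): 6 bp
  [156,163): 7 bp
  [163,174): 11 bp
  [174,178): 4 bp
  [178,199): 21 bp
  [199,208): 9 bp
  [208,217): 9 bp
  [217,222): 5 bp
  [222,230): 8 bp
  [230,235): 5 bp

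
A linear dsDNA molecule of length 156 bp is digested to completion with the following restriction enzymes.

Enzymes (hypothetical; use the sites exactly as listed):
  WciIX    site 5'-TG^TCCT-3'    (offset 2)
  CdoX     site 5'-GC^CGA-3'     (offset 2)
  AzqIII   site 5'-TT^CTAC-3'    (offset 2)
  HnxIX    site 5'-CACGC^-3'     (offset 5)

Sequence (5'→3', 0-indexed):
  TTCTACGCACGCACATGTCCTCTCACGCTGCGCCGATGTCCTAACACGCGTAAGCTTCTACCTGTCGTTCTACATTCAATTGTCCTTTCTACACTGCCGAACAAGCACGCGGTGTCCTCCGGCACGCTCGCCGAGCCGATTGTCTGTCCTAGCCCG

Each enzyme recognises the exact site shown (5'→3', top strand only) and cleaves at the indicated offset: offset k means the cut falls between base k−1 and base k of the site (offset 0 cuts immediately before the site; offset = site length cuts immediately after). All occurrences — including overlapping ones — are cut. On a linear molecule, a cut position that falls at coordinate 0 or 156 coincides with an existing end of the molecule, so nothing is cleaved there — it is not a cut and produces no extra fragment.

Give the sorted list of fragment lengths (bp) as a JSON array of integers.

[2,4,4,5,5,5,5,6,8,9,10,10,10,11,11,12,13,13,13]

Site scan:
  WciIX (TGTCCT, off=2): starts [15, 36, 80, 112, 144] → cuts [17, 38, 82, 114, 146]
  CdoX (GCCGA, off=2): starts [31, 95, 129, 134] → cuts [33, 97, 131, 136]
  AzqIII (TTCTAC, off=2): starts [0, 55, 67, 86] → cuts [2, 57, 69, 88]
  HnxIX (CACGC, off=5): starts [7, 23, 44, 105, 122] → cuts [12, 28, 49, 110, 127]

All cut coordinates (distinct, sorted): [2, 12, 17, 28, 33, 38, 49, 57, 69, 82, 88, 97, 110, 114, 127, 131, 136, 146]

Fragments:
  [0,2): 2 bp
  [2,12): 10 bp
  [12,17): 5 bp
  [17,28): 11 bp
  [28,33): 5 bp
  [33,38): 5 bp
  [38,49): 11 bp
  [49,57): 8 bp
  [57,69): 12 bp
  [69,82): 13 bp
  [82,88): 6 bp
  [88,97): 9 bp
  [97,110): 13 bp
  [110,114): 4 bp
  [114,127): 13 bp
  [127,131): 4 bp
  [131,136): 5 bp
  [136,146): 10 bp
  [146,156): 10 bp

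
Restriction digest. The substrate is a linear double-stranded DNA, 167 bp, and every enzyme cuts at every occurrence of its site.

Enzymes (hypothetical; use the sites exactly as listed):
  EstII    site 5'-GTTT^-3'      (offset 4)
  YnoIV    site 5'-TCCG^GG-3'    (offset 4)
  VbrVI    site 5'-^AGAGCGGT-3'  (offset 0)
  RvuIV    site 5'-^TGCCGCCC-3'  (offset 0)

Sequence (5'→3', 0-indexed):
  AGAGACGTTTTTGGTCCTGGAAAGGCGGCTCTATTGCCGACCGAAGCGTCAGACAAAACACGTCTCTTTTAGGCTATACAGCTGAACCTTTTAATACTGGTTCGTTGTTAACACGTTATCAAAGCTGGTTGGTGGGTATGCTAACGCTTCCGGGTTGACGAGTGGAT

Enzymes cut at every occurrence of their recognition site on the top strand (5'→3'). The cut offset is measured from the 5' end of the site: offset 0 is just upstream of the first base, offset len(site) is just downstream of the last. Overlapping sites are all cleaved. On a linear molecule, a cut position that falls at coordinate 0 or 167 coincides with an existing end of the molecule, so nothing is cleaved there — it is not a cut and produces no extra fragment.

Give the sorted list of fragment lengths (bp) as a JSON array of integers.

Site scan:
  EstII (GTTT, off=4): starts [6] → cuts [10]
  YnoIV (TCCGGG, off=4): starts [148] → cuts [152]
  VbrVI (AGAGCGGT, off=0): no sites
  RvuIV (TGCCGCCC, off=0): no sites

All cut coordinates (distinct, sorted): [10, 152]

Fragments:
  [0,10): 10 bp
  [10,152): 142 bp
  [152,167): 15 bp

[10,15,142]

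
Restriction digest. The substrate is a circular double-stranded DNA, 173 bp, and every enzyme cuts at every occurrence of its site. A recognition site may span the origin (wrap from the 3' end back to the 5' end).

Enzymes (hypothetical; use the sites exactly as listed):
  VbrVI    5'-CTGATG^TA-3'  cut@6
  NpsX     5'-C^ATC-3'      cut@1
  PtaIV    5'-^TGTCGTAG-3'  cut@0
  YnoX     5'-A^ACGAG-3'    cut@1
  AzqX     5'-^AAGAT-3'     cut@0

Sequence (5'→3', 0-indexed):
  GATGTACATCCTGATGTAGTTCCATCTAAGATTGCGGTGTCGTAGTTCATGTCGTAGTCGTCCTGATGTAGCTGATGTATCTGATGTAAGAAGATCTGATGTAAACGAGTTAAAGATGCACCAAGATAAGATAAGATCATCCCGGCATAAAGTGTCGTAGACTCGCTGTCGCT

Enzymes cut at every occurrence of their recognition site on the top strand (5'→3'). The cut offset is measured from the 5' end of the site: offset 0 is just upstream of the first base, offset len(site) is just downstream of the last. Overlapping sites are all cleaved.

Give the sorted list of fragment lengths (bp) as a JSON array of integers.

[3,3,4,4,5,5,6,7,8,9,9,9,10,10,11,12,14,19,25]

Scan for sites:
  VbrVI (CTGATGTA, off=6): starts [10, 62, 71, 80, 95, 171] → cuts [4, 16, 68, 77, 86, 101]
  NpsX (CATC, off=1): starts [6, 22, 137] → cuts [7, 23, 138]
  PtaIV (TGTCGTAG, off=0): starts [37, 49, 152] → cuts [37, 49, 152]
  YnoX (AACGAG, off=1): starts [103] → cuts [104]
  AzqX (AAGAT, off=0): starts [27, 90, 112, 122, 127, 132] → cuts [27, 90, 112, 122, 127, 132]

All cut coordinates (distinct, sorted): [4, 7, 16, 23, 27, 37, 49, 68, 77, 86, 90, 101, 104, 112, 122, 127, 132, 138, 152]

Fragment lengths:
  4→7: 3 bp
  7→16: 9 bp
  16→23: 7 bp
  23→27: 4 bp
  27→37: 10 bp
  37→49: 12 bp
  49→68: 19 bp
  68→77: 9 bp
  77→86: 9 bp
  86→90: 4 bp
  90→101: 11 bp
  101→104: 3 bp
  104→112: 8 bp
  112→122: 10 bp
  122→127: 5 bp
  127→132: 5 bp
  132→138: 6 bp
  138→152: 14 bp
  152→4 (wrap): 173-152+4 = 25 bp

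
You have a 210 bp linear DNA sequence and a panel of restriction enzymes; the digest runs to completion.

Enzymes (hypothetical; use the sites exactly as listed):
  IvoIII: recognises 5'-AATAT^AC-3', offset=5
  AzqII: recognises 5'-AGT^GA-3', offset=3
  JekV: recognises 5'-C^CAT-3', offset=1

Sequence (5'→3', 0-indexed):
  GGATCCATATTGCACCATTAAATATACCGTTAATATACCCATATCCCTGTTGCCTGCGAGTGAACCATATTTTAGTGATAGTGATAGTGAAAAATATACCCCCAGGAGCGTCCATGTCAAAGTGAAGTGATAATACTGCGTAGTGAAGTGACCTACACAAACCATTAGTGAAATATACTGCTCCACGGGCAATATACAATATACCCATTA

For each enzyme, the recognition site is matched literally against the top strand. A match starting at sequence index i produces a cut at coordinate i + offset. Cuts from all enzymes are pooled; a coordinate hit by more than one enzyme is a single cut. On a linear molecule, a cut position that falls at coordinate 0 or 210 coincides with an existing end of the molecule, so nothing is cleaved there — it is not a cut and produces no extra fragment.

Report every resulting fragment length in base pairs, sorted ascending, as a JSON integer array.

Site scan:
  IvoIII AATATAC/5: at [20, 31, 92, 171, 190, 197] ⇒ [25, 36, 97, 176, 195, 202]
  AzqII AGTGA/3: at [58, 73, 79, 85, 120, 125, 141, 146, 166] ⇒ [61, 76, 82, 88, 123, 128, 144, 149, 169]
  JekV CCAT/1: at [4, 14, 38, 64, 111, 161, 204] ⇒ [5, 15, 39, 65, 112, 162, 205]

Pooled cuts: [5, 15, 25, 36, 39, 61, 65, 76, 82, 88, 97, 112, 123, 128, 144, 149, 162, 169, 176, 195, 202, 205]

Fragments:
  [0,5): 5 bp
  [5,15): 10 bp
  [15,25): 10 bp
  [25,36): 11 bp
  [36,39): 3 bp
  [39,61): 22 bp
  [61,65): 4 bp
  [65,76): 11 bp
  [76,82): 6 bp
  [82,88): 6 bp
  [88,97): 9 bp
  [97,112): 15 bp
  [112,123): 11 bp
  [123,128): 5 bp
  [128,144): 16 bp
  [144,149): 5 bp
  [149,162): 13 bp
  [162,169): 7 bp
  [169,176): 7 bp
  [176,195): 19 bp
  [195,202): 7 bp
  [202,205): 3 bp
  [205,210): 5 bp

[3,3,4,5,5,5,5,6,6,7,7,7,9,10,10,11,11,11,13,15,16,19,22]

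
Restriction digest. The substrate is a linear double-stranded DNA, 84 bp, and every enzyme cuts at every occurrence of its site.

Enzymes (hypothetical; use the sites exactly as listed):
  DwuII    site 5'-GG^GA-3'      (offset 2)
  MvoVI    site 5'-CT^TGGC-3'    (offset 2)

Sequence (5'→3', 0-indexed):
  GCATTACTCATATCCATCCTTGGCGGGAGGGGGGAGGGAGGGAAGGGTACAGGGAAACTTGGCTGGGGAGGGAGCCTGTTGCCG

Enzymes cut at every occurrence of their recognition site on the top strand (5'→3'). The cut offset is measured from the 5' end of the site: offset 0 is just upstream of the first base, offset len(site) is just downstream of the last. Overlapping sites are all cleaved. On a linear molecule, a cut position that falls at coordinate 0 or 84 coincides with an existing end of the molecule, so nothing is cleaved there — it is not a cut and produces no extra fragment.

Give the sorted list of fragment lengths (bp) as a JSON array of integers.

Scan for sites:
  DwuII GGGA/2: at [24, 31, 35, 39, 51, 65, 69] ⇒ [26, 33, 37, 41, 53, 67, 71]
  MvoVI CTTGGC/2: at [18, 57] ⇒ [20, 59]

Pooled cuts: [20, 26, 33, 37, 41, 53, 59, 67, 71]

Fragments:
  [0,20): 20 bp
  [20,26): 6 bp
  [26,33): 7 bp
  [33,37): 4 bp
  [37,41): 4 bp
  [41,53): 12 bp
  [53,59): 6 bp
  [59,67): 8 bp
  [67,71): 4 bp
  [71,84): 13 bp

[4,4,4,6,6,7,8,12,13,20]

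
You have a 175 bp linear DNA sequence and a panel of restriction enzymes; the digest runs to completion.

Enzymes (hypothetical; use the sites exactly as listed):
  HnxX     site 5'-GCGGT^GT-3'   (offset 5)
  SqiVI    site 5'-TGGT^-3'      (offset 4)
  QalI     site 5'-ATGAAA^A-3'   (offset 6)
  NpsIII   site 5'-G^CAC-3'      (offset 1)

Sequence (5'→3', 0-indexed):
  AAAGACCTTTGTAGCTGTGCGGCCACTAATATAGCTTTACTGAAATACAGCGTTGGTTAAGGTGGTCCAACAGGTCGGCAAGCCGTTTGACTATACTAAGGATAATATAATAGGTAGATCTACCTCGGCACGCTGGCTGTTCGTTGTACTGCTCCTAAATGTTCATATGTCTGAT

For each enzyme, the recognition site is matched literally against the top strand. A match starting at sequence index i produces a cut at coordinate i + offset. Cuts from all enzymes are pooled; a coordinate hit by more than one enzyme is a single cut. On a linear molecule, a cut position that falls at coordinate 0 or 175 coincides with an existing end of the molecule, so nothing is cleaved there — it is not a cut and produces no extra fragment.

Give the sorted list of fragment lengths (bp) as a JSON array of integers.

Scan for sites:
  HnxX (GCGGTGT, off=5): no sites
  SqiVI TGGT/4: at [53, 62] ⇒ [57, 66]
  QalI (ATGAAAA, off=6): no sites
  NpsIII GCAC/1: at [127] ⇒ [128]

All cut coordinates (distinct, sorted): [57, 66, 128]

Fragments:
  [0,57): 57 bp
  [57,66): 9 bp
  [66,128): 62 bp
  [128,175): 47 bp

[9,47,57,62]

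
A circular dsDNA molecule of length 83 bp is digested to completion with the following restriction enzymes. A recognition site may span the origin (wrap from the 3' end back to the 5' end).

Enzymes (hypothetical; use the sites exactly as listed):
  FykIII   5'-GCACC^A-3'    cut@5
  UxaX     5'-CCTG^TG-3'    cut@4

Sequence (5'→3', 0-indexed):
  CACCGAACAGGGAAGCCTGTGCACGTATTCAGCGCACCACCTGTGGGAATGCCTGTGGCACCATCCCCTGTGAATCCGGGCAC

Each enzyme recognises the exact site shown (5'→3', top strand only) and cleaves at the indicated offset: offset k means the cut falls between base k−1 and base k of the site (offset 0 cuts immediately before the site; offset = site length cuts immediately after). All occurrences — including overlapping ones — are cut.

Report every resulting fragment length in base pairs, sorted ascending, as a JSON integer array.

Scan for sites:
  FykIII GCACCA/5: at [33, 57, 79] ⇒ [1, 38, 62]
  UxaX CCTGTG/4: at [15, 39, 51, 66] ⇒ [19, 43, 55, 70]

All cut coordinates (distinct, sorted): [1, 19, 38, 43, 55, 62, 70]

Fragment lengths:
  1→19: 18 bp
  19→38: 19 bp
  38→43: 5 bp
  43→55: 12 bp
  55→62: 7 bp
  62→70: 8 bp
  70→1 (wrap): 83-70+1 = 14 bp

[5,7,8,12,14,18,19]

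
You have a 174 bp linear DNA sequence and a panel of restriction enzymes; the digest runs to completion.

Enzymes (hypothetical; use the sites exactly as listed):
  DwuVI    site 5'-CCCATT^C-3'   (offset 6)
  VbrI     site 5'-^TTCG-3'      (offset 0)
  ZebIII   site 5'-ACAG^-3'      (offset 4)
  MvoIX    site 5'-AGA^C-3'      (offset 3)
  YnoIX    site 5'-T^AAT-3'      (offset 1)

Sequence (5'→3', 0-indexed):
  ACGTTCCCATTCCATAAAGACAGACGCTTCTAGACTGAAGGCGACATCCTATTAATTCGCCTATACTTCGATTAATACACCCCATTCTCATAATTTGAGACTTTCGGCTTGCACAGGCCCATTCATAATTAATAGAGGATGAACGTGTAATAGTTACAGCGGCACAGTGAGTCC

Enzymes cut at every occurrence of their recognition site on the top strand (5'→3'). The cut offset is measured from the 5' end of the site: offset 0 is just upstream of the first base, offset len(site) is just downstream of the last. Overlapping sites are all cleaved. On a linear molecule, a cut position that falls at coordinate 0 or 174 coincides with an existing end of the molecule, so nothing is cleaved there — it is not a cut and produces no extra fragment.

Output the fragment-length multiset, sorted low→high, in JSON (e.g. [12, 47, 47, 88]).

Per-enzyme occurrences:
  DwuVI CCCATTC/6: at [5, 80, 117] ⇒ [11, 86, 123]
  VbrI TTCG/0: at [55, 66, 102] ⇒ [55, 66, 102]
  ZebIII ACAG/4: at [19, 112, 155, 163] ⇒ [23, 116, 159, 167]
  MvoIX AGAC/3: at [17, 21, 31, 97] ⇒ [20, 24, 34, 100]
  YnoIX TAAT/1: at [52, 72, 90, 125, 129, 147] ⇒ [53, 73, 91, 126, 130, 148]

Pooled cuts: [11, 20, 23, 24, 34, 53, 55, 66, 73, 86, 91, 100, 102, 116, 123, 126, 130, 148, 159, 167]

Fragment lengths:
  [0,11): 11 bp
  [11,20): 9 bp
  [20,23): 3 bp
  [23,24): 1 bp
  [24,34): 10 bp
  [34,53): 19 bp
  [53,55): 2 bp
  [55,66): 11 bp
  [66,73): 7 bp
  [73,86): 13 bp
  [86,91): 5 bp
  [91,100): 9 bp
  [100,102): 2 bp
  [102,116): 14 bp
  [116,123): 7 bp
  [123,126): 3 bp
  [126,130): 4 bp
  [130,148): 18 bp
  [148,159): 11 bp
  [159,167): 8 bp
  [167,174): 7 bp

[1,2,2,3,3,4,5,7,7,7,8,9,9,10,11,11,11,13,14,18,19]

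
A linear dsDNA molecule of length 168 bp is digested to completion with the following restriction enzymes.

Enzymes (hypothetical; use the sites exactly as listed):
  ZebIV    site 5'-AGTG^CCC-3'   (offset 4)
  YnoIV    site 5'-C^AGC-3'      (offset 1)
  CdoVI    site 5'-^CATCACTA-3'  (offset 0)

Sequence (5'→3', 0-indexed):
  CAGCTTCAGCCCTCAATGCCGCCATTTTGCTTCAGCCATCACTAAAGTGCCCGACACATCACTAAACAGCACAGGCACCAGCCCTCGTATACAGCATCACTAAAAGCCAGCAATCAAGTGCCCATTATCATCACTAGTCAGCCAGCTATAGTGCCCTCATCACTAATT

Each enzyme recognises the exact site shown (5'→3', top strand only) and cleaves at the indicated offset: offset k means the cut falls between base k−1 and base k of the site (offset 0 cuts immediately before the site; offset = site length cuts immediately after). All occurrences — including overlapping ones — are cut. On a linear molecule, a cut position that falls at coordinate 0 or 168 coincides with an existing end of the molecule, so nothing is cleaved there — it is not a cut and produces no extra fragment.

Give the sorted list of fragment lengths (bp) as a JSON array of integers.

Site scan:
  ZebIV (AGTGCCC, off=4): starts [45, 116, 149] → cuts [49, 120, 153]
  YnoIV (CAGC, off=1): starts [0, 6, 32, 66, 78, 91, 107, 138, 142] → cuts [1, 7, 33, 67, 79, 92, 108, 139, 143]
  CdoVI (CATCACTA, off=0): starts [36, 56, 94, 128, 157] → cuts [36, 56, 94, 128, 157]

All cut coordinates (distinct, sorted): [1, 7, 33, 36, 49, 56, 67, 79, 92, 94, 108, 120, 128, 139, 143, 153, 157]

Fragments:
  [0,1): 1 bp
  [1,7): 6 bp
  [7,33): 26 bp
  [33,36): 3 bp
  [36,49): 13 bp
  [49,56): 7 bp
  [56,67): 11 bp
  [67,79): 12 bp
  [79,92): 13 bp
  [92,94): 2 bp
  [94,108): 14 bp
  [108,120): 12 bp
  [120,128): 8 bp
  [128,139): 11 bp
  [139,143): 4 bp
  [143,153): 10 bp
  [153,157): 4 bp
  [157,168): 11 bp

[1,2,3,4,4,6,7,8,10,11,11,11,12,12,13,13,14,26]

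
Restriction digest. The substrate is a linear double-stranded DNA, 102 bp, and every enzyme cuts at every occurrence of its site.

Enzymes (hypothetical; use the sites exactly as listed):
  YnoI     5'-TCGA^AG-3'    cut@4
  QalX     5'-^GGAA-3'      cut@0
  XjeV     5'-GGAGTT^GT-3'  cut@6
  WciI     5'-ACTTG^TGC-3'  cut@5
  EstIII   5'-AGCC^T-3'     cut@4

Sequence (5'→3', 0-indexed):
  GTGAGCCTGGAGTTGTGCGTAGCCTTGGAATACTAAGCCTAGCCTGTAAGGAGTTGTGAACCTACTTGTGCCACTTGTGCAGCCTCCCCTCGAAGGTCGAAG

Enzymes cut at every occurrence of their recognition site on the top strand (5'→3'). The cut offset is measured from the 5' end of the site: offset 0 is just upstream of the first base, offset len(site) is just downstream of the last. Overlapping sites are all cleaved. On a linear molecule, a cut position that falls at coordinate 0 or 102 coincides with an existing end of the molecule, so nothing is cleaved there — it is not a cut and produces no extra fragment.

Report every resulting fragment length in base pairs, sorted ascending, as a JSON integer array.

Scan for sites:
  YnoI TCGAAG/4: at [89, 96] ⇒ [93, 100]
  QalX GGAA/0: at [26] ⇒ [26]
  XjeV GGAGTTGT/6: at [8, 49] ⇒ [14, 55]
  WciI ACTTGTGC/5: at [63, 72] ⇒ [68, 77]
  EstIII AGCCT/4: at [3, 20, 35, 40, 80] ⇒ [7, 24, 39, 44, 84]

Pooled cuts: [7, 14, 24, 26, 39, 44, 55, 68, 77, 84, 93, 100]

Fragment lengths:
  [0,7): 7 bp
  [7,14): 7 bp
  [14,24): 10 bp
  [24,26): 2 bp
  [26,39): 13 bp
  [39,44): 5 bp
  [44,55): 11 bp
  [55,68): 13 bp
  [68,77): 9 bp
  [77,84): 7 bp
  [84,93): 9 bp
  [93,100): 7 bp
  [100,102): 2 bp

[2,2,5,7,7,7,7,9,9,10,11,13,13]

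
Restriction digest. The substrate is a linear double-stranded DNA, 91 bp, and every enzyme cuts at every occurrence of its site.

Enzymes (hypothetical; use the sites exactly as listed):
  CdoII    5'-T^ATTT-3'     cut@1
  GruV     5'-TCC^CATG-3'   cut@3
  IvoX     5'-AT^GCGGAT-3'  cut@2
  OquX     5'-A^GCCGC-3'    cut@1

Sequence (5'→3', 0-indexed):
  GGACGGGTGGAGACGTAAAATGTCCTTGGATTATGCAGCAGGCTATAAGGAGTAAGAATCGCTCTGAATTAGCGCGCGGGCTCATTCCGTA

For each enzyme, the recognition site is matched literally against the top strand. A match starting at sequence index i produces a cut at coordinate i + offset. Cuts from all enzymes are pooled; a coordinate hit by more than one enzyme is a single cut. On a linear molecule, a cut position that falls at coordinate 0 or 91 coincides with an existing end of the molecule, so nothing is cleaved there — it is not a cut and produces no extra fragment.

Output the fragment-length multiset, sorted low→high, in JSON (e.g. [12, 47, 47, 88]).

Site scan:
  CdoII (TATTT, off=1): no sites
  GruV (TCCCATG, off=3): no sites
  IvoX (ATGCGGAT, off=2): no sites
  OquX (AGCCGC, off=1): no sites

Pooled cuts: ∅

Fragments:
  no cuts → one linear fragment of 91 bp

[91]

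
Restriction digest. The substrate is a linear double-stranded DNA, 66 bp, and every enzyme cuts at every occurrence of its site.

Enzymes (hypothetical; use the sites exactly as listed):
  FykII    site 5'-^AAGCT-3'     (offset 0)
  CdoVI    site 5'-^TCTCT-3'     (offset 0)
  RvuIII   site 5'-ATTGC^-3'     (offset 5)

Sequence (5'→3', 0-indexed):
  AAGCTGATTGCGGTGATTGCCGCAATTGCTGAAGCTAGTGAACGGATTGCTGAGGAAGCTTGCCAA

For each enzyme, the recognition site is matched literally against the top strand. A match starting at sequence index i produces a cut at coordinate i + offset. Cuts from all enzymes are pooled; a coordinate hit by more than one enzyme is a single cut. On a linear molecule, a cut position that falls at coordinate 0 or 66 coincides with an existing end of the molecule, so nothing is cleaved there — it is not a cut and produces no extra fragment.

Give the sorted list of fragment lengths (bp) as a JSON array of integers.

Site scan:
  FykII (AAGCT, off=0): starts [0, 31, 55] → cuts [31, 55] (position 0 is a terminus of the linear molecule — no cut)
  CdoVI (TCTCT, off=0): no sites
  RvuIII (ATTGC, off=5): starts [6, 15, 24, 45] → cuts [11, 20, 29, 50]

All cut coordinates (distinct, sorted): [11, 20, 29, 31, 50, 55]

Fragment lengths:
  [0,11): 11 bp
  [11,20): 9 bp
  [20,29): 9 bp
  [29,31): 2 bp
  [31,50): 19 bp
  [50,55): 5 bp
  [55,66): 11 bp

[2,5,9,9,11,11,19]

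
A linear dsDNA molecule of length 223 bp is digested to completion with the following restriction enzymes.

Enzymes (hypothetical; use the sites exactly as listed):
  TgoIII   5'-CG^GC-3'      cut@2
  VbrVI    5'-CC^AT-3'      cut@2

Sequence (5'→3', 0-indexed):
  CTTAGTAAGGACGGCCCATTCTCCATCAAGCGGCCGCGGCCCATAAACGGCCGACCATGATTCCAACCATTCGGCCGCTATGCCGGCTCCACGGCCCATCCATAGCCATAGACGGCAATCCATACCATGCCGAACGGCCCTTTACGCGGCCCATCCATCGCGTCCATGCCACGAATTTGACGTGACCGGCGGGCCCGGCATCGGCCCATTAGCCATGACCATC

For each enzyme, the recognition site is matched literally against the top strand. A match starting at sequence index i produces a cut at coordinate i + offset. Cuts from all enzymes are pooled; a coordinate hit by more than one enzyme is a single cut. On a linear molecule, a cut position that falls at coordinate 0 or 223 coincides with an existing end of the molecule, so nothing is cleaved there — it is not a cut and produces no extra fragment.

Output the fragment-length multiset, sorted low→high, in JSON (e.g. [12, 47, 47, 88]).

[3,4,4,4,4,4,4,4,5,5,6,6,6,6,7,7,7,7,7,7,8,8,9,9,10,12,12,12,13,23]

Scan for sites:
  TgoIII CGGC/2: at [11, 30, 36, 47, 71, 83, 91, 112, 134, 146, 186, 195, 201] ⇒ [13, 32, 38, 49, 73, 85, 93, 114, 136, 148, 188, 197, 203]
  VbrVI CCAT/2: at [15, 22, 40, 54, 66, 95, 99, 105, 119, 124, 150, 154, 163, 205, 212, 218] ⇒ [17, 24, 42, 56, 68, 97, 101, 107, 121, 126, 152, 156, 165, 207, 214, 220]

All cut coordinates (distinct, sorted): [13, 17, 24, 32, 38, 42, 49, 56, 68, 73, 85, 93, 97, 101, 107, 114, 121, 126, 136, 148, 152, 156, 165, 188, 197, 203, 207, 214, 220]

Fragment lengths:
  [0,13): 13 bp
  [13,17): 4 bp
  [17,24): 7 bp
  [24,32): 8 bp
  [32,38): 6 bp
  [38,42): 4 bp
  [42,49): 7 bp
  [49,56): 7 bp
  [56,68): 12 bp
  [68,73): 5 bp
  [73,85): 12 bp
  [85,93): 8 bp
  [93,97): 4 bp
  [97,101): 4 bp
  [101,107): 6 bp
  [107,114): 7 bp
  [114,121): 7 bp
  [121,126): 5 bp
  [126,136): 10 bp
  [136,148): 12 bp
  [148,152): 4 bp
  [152,156): 4 bp
  [156,165): 9 bp
  [165,188): 23 bp
  [188,197): 9 bp
  [197,203): 6 bp
  [203,207): 4 bp
  [207,214): 7 bp
  [214,220): 6 bp
  [220,223): 3 bp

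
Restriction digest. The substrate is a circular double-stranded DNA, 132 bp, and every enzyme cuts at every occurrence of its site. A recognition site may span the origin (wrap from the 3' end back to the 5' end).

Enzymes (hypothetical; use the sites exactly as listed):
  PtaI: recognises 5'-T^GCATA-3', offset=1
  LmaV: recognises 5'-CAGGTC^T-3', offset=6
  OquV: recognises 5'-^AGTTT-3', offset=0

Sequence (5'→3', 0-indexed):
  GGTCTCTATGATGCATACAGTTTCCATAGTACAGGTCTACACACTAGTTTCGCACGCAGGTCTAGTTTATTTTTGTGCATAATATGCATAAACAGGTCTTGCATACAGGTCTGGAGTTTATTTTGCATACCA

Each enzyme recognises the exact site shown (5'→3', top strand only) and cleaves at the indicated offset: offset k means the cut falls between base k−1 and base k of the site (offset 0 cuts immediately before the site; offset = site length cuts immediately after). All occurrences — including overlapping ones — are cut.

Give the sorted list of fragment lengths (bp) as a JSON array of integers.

Scan for sites:
  PtaI (TGCATA, off=1): starts [11, 75, 84, 99, 123] → cuts [12, 76, 85, 100, 124]
  LmaV (CAGGTCT, off=6): starts [31, 56, 92, 105, 130] → cuts [4, 37, 62, 98, 111]
  OquV (AGTTT, off=0): starts [18, 45, 63, 114] → cuts [18, 45, 63, 114]

All cut coordinates (distinct, sorted): [4, 12, 18, 37, 45, 62, 63, 76, 85, 98, 100, 111, 114, 124]

Fragment lengths:
  4→12: 8 bp
  12→18: 6 bp
  18→37: 19 bp
  37→45: 8 bp
  45→62: 17 bp
  62→63: 1 bp
  63→76: 13 bp
  76→85: 9 bp
  85→98: 13 bp
  98→100: 2 bp
  100→111: 11 bp
  111→114: 3 bp
  114→124: 10 bp
  124→4 (wrap): 132-124+4 = 12 bp

[1,2,3,6,8,8,9,10,11,12,13,13,17,19]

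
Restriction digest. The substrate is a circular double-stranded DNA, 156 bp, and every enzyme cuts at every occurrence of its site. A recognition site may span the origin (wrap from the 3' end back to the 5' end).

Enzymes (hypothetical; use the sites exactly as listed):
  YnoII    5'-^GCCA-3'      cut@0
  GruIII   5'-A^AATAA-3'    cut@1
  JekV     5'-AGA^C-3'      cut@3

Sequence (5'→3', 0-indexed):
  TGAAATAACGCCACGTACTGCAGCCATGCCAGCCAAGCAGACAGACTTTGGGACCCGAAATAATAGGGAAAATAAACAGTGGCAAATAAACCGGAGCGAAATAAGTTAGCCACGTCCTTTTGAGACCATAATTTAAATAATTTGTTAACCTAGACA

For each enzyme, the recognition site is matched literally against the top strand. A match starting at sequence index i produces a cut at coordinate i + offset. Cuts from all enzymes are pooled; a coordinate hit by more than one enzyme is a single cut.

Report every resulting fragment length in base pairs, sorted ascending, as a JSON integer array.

Per-enzyme occurrences:
  YnoII GCCA/0: at [9, 22, 27, 31, 108] ⇒ [9, 22, 27, 31, 108]
  GruIII AAATAA/1: at [2, 57, 69, 83, 98, 134] ⇒ [3, 58, 70, 84, 99, 135]
  JekV AGAC/3: at [38, 42, 122, 151] ⇒ [41, 45, 125, 154]

Pooled cuts: [3, 9, 22, 27, 31, 41, 45, 58, 70, 84, 99, 108, 125, 135, 154]

Fragments:
  3→9: 6 bp
  9→22: 13 bp
  22→27: 5 bp
  27→31: 4 bp
  31→41: 10 bp
  41→45: 4 bp
  45→58: 13 bp
  58→70: 12 bp
  70→84: 14 bp
  84→99: 15 bp
  99→108: 9 bp
  108→125: 17 bp
  125→135: 10 bp
  135→154: 19 bp
  154→3 (wrap): 156-154+3 = 5 bp

[4,4,5,5,6,9,10,10,12,13,13,14,15,17,19]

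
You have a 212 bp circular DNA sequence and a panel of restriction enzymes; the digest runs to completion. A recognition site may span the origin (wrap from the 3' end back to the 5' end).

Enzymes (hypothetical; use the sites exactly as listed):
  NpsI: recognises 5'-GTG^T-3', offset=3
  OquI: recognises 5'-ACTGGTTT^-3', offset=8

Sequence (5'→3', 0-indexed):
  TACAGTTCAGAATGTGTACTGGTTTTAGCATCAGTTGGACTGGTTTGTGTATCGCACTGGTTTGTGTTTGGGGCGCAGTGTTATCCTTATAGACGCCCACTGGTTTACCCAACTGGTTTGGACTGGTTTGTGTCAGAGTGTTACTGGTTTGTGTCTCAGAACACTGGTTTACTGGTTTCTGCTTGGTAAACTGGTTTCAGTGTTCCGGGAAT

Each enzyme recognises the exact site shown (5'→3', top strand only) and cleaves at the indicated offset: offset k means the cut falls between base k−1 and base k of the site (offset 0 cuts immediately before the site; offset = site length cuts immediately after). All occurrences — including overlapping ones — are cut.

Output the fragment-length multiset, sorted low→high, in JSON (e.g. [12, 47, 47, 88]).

[3,3,3,3,5,8,8,9,10,10,13,14,14,17,19,21,26,26]

Per-enzyme occurrences:
  NpsI (GTGT, off=3): starts [13, 46, 63, 77, 129, 137, 150, 199] → cuts [16, 49, 66, 80, 132, 140, 153, 202]
  OquI (ACTGGTTT, off=8): starts [17, 38, 55, 98, 111, 121, 142, 162, 170, 189] → cuts [25, 46, 63, 106, 119, 129, 150, 170, 178, 197]

Pooled cuts: [16, 25, 46, 49, 63, 66, 80, 106, 119, 129, 132, 140, 150, 153, 170, 178, 197, 202]

Fragment lengths:
  16→25: 9 bp
  25→46: 21 bp
  46→49: 3 bp
  49→63: 14 bp
  63→66: 3 bp
  66→80: 14 bp
  80→106: 26 bp
  106→119: 13 bp
  119→129: 10 bp
  129→132: 3 bp
  132→140: 8 bp
  140→150: 10 bp
  150→153: 3 bp
  153→170: 17 bp
  170→178: 8 bp
  178→197: 19 bp
  197→202: 5 bp
  202→16 (wrap): 212-202+16 = 26 bp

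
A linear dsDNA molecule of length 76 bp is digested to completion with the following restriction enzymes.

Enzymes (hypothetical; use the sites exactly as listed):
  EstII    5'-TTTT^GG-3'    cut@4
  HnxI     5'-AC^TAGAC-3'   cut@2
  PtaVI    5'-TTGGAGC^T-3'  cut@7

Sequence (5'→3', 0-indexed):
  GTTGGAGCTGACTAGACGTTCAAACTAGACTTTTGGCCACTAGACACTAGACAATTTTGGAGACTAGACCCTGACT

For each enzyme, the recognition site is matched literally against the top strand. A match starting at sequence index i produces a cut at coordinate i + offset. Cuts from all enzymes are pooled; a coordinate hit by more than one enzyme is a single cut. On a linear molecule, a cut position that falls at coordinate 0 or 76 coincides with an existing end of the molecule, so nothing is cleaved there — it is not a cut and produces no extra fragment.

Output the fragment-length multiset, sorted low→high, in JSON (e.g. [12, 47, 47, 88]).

[4,6,6,7,8,9,11,12,13]

Scan for sites:
  EstII TTTTGG/4: at [30, 54] ⇒ [34, 58]
  HnxI ACTAGAC/2: at [10, 23, 38, 45, 62] ⇒ [12, 25, 40, 47, 64]
  PtaVI TTGGAGCT/7: at [1] ⇒ [8]

Pooled cuts: [8, 12, 25, 34, 40, 47, 58, 64]

Fragment lengths:
  [0,8): 8 bp
  [8,12): 4 bp
  [12,25): 13 bp
  [25,34): 9 bp
  [34,40): 6 bp
  [40,47): 7 bp
  [47,58): 11 bp
  [58,64): 6 bp
  [64,76): 12 bp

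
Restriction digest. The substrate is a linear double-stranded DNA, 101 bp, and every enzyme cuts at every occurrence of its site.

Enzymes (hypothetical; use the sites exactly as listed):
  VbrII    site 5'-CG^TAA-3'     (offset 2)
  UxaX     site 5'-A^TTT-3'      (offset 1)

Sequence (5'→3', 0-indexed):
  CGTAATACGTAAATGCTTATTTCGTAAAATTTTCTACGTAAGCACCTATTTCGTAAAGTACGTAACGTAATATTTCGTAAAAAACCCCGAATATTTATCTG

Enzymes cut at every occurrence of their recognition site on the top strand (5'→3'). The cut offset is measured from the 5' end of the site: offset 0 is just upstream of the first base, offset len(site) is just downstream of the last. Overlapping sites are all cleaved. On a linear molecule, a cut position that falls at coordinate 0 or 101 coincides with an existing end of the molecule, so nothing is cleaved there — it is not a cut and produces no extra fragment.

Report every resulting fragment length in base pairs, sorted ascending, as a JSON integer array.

Per-enzyme occurrences:
  VbrII CGTAA/2: at [0, 7, 22, 36, 51, 60, 65, 75] ⇒ [2, 9, 24, 38, 53, 62, 67, 77]
  UxaX ATTT/1: at [18, 28, 47, 71, 92] ⇒ [19, 29, 48, 72, 93]

All cut coordinates (distinct, sorted): [2, 9, 19, 24, 29, 38, 48, 53, 62, 67, 72, 77, 93]

Fragments:
  [0,2): 2 bp
  [2,9): 7 bp
  [9,19): 10 bp
  [19,24): 5 bp
  [24,29): 5 bp
  [29,38): 9 bp
  [38,48): 10 bp
  [48,53): 5 bp
  [53,62): 9 bp
  [62,67): 5 bp
  [67,72): 5 bp
  [72,77): 5 bp
  [77,93): 16 bp
  [93,101): 8 bp

[2,5,5,5,5,5,5,7,8,9,9,10,10,16]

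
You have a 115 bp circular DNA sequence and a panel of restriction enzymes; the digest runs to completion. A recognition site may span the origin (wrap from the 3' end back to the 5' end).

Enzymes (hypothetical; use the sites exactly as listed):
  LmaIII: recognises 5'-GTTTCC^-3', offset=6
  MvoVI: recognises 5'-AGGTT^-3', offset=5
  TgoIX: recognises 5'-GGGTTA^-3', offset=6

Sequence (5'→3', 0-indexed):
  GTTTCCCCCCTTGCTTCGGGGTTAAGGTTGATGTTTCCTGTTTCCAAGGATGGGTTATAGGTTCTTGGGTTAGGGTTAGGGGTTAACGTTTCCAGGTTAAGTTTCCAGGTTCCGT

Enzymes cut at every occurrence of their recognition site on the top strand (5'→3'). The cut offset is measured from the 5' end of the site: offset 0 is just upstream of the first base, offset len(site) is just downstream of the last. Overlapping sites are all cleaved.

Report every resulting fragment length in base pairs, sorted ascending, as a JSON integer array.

[5,5,5,6,6,7,7,8,8,9,9,10,12,18]

Site scan:
  LmaIII GTTTCC/6: at [0, 32, 39, 87, 100] ⇒ [6, 38, 45, 93, 106]
  MvoVI AGGTT/5: at [24, 58, 93, 106] ⇒ [29, 63, 98, 111]
  TgoIX GGGTTA/6: at [18, 51, 66, 72, 79] ⇒ [24, 57, 72, 78, 85]

Pooled cuts: [6, 24, 29, 38, 45, 57, 63, 72, 78, 85, 93, 98, 106, 111]

Fragment lengths:
  6→24: 18 bp
  24→29: 5 bp
  29→38: 9 bp
  38→45: 7 bp
  45→57: 12 bp
  57→63: 6 bp
  63→72: 9 bp
  72→78: 6 bp
  78→85: 7 bp
  85→93: 8 bp
  93→98: 5 bp
  98→106: 8 bp
  106→111: 5 bp
  111→6 (wrap): 115-111+6 = 10 bp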